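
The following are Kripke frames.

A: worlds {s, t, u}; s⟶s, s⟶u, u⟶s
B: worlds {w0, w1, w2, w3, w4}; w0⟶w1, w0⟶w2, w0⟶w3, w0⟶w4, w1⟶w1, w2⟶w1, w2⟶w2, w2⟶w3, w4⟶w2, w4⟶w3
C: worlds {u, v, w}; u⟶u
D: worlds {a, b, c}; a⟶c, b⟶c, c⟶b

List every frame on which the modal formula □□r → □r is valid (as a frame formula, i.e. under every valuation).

A, C

This is the axiom for density; its first-order frame correspondent is ∀x ∀y (Rxy → ∃z (Rxz ∧ Rzy)).
A: satisfies the condition.
B: fails — Rw0w4 but no z with Rw0z and Rzw4.
C: satisfies the condition.
D: fails — Rac but no z with Raz and Rzc.
Valid on: A, C.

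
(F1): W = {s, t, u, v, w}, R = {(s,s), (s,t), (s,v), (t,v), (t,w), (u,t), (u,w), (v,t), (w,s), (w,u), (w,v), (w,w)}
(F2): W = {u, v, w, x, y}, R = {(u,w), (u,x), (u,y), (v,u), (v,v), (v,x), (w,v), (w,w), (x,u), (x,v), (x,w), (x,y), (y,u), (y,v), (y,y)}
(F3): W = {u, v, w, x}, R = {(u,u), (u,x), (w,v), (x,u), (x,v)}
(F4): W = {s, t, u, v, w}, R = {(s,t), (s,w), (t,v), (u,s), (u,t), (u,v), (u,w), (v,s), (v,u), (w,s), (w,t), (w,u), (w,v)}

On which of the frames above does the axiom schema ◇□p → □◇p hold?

Frame correspondent (Sahlqvist): ∀x ∀y ∀z (Rxy ∧ Rxz → ∃w (Ryw ∧ Rzw)) — i.e. convergence.
(F1): fails — Rsv and Rst but v and t have no common successor.
(F2): condition met.
(F3): fails — Rwv and Rwv but v and v have no common successor.
(F4): fails — Ruv and Rut but v and t have no common successor.
Valid on: (F2).

(F2)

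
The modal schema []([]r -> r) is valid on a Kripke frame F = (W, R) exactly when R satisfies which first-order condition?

shift-reflexivity

This is the T□ axiom.
Its frame correspondent is shift-reflexivity — forall x forall y (Rxy -> Ryy).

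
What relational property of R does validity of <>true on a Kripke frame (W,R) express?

This is a form of the D axiom.
Its frame correspondent is seriality — forall x exists y Rxy.

Seriality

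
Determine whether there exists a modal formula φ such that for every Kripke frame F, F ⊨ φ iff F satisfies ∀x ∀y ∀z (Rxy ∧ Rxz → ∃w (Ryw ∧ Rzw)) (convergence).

The condition is convergence. A defining modal formula is ◇□r → □◇r.

Definable; ◇□r → □◇r defines it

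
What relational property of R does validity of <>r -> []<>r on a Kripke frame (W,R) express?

The Euclidean property

Suppose ◇r→□◇r is valid. Take Rxy, Rxz and set V(r)={y}. Then ◇r at x, so □◇r at x, so ◇r at z, so some w with Rzw has r; w=y, i.e. Rzy. By symmetry of the argument, Ryz.
Conversely, on a frame with the Euclidean property the schema holds at every world under every valuation.
So the correspondent is the Euclidean property.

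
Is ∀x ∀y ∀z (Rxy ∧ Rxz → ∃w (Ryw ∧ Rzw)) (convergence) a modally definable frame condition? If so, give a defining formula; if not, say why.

This is a Sahlqvist condition; the .2 axiom ◇□q → □◇q defines it.
Suppose ◇□q→□◇q is valid. Take Rxy, Rxz and set V(q)={w : Ryw}. Then □q at y so ◇□q at x, so □◇q at x, so ◇q at z, giving w with Rzw and Ryw.

Definable; ◇□q → □◇q defines it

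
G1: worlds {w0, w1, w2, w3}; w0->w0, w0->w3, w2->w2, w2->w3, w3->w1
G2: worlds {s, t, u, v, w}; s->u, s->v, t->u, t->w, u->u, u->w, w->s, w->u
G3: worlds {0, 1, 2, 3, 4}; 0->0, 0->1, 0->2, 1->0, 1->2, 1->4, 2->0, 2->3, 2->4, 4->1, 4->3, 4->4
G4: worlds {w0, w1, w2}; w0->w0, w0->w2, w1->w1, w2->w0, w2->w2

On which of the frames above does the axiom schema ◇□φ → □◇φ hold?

The schema corresponds to convergence: ∀x ∀y ∀z (Rxy ∧ Rxz → ∃w (Ryw ∧ Rzw)).
G1: fails — Rw0w0 and Rw0w3 but w0 and w3 have no common successor.
G2: fails — Rsv and Rsv but v and v have no common successor.
G3: fails — R23 and R23 but 3 and 3 have no common successor.
G4: ✓.
Valid on: G4.

G4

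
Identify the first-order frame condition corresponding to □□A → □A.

This is the C4 axiom.
It corresponds to density: ∀x ∀y (Rxy → ∃z (Rxz ∧ Rzy)).

density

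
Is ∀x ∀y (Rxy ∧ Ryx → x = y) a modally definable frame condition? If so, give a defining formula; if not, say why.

Not modally definable

If a class were modally definable it would be closed under surjective bounded morphisms (Goldblatt–Thomason).
The 4-cycle (worlds w0,w1,w2,w3 with w0→w1→w2→w3→w0) is antisymmetric. Sending even-indexed worlds to a and odd-indexed worlds to b is a surjective bounded morphism onto the two-world frame with a↔b, which is not antisymmetric.
So no modal formula (or set of formulas) defines exactly the antisymmetric frames.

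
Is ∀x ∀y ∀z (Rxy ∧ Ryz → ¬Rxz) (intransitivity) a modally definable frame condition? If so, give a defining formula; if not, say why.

Any modally definable frame class is closed under surjective bounded morphisms.
The 5-cycle (worlds w0,w1,w2,w3,w4 with w0→w1→w2→w3→w4→w0) is intransitive. Mapping every world to a single reflexive point • is a surjective bounded morphism; the reflexive point is not intransitive (R••∧R•• but R••).
Hence intransitivity is not modally definable.

Not definable by any modal formula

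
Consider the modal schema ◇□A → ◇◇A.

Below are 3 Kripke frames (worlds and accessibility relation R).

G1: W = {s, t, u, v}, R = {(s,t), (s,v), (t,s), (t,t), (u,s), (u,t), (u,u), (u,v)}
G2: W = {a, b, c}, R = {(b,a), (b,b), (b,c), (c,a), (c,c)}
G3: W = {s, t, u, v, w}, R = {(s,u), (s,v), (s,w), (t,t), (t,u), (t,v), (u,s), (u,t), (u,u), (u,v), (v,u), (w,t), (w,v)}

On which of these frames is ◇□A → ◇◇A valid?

G3

This is the axiom for a generalized confluence (Geach) condition; its first-order frame correspondent is ∀x ∀y (xRy → ∃w (yRw ∧ xR²w)).
G1: fails — sRv but no w with vRw and sR²w.
G2: fails — bRa but no w with aRw and bR²w.
G3: holds.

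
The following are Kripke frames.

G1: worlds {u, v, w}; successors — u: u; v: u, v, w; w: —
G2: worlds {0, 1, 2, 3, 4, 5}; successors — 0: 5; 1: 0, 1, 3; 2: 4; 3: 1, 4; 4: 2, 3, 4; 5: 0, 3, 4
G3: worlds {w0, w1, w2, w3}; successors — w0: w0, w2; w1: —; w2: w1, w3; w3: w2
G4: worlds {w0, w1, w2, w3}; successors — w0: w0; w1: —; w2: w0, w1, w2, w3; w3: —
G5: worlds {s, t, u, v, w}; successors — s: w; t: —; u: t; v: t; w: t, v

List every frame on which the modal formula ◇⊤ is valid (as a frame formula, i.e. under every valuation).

G2

This is the axiom for seriality; its first-order frame correspondent is ∀x ∃y Rxy.
G1: fails — world w has no successor.
G2: satisfies the condition.
G3: fails — world w1 has no successor.
G4: fails — world w1 has no successor.
G5: fails — world t has no successor.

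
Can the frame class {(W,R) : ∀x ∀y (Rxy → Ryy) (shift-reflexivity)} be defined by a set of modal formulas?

Yes, by □(□p → p)

This is a Sahlqvist condition; the T□ axiom □(□p → p) defines it.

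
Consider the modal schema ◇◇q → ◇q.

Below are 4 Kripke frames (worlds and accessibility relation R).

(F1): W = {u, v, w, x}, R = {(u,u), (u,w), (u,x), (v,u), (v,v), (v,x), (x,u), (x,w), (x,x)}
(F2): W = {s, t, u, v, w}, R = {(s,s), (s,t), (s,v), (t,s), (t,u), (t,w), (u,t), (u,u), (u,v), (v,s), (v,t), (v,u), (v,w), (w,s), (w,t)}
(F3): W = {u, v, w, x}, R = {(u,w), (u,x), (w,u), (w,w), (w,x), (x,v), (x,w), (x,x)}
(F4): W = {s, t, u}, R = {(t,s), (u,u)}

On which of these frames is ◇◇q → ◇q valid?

This is the axiom for transitivity; its first-order frame correspondent is ∀x ∀y ∀z (Rxy ∧ Ryz → Rxz).
(F1): fails — Rvu and Ruw but not Rvw.
(F2): fails — Ruv and Rvw but not Ruw.
(F3): fails — Rxw and Rwu but not Rxu.
(F4): ✓.
Valid on: (F4).

(F4)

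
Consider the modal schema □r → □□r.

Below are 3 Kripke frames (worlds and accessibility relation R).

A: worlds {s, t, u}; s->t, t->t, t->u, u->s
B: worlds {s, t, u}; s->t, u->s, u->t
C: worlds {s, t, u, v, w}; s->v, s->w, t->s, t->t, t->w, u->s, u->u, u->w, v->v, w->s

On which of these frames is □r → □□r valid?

This is the axiom for transitivity; its first-order frame correspondent is ∀x ∀y ∀z (Rxy ∧ Ryz → Rxz).
A: fails — Rtu and Rus but not Rts.
B: satisfies the condition.
C: fails — Rus and Rsv but not Ruv.

B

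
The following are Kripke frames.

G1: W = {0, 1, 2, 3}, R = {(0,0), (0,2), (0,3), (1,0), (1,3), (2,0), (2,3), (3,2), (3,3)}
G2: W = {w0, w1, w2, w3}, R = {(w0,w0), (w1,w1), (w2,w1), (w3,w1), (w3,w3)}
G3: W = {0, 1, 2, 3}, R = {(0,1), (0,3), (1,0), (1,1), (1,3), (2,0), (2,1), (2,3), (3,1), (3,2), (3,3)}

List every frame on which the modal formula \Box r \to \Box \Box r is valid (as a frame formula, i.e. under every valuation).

G2

This is the axiom for transitivity; its first-order frame correspondent is \forall x \forall y \forall z (Rxy \wedge Ryz \to Rxz).
G1: fails — R10 and R02 but not R12.
G2: condition met.
G3: fails — R32 and R20 but not R30.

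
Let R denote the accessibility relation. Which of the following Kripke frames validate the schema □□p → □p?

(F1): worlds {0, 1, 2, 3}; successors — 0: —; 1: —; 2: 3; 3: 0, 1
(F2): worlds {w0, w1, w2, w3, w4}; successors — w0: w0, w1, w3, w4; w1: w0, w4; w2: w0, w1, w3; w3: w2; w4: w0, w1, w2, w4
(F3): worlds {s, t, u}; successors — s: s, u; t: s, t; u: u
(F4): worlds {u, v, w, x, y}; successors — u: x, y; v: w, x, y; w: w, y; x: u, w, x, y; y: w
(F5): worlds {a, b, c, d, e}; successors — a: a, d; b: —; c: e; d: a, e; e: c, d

(F3), (F4)

Frame correspondent (Sahlqvist): ∀x ∀y (Rxy → ∃z (Rxz ∧ Rzy)) — i.e. density.
(F1): fails — R23 but no z with R2z and Rz3.
(F2): fails — Rw3w2 but no z with Rw3z and Rzw2.
(F3): satisfies the condition.
(F4): satisfies the condition.
(F5): fails — Rec but no z with Rez and Rzc.
Valid on: (F3), (F4).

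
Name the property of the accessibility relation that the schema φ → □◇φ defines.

Symmetry

Suppose φ→□◇φ is valid. Take Rxy and set V(φ)={x}. Then φ at x, so □◇φ at x, so ◇φ at y, so some z with Ryz has φ; z=x, i.e. Ryx.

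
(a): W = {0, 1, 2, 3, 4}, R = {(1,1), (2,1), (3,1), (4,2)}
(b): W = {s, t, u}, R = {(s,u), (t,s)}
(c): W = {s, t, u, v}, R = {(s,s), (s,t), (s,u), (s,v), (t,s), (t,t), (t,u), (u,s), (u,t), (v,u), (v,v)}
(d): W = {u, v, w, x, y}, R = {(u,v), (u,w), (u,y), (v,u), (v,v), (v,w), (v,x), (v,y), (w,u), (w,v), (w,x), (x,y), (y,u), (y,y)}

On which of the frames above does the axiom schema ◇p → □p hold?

(a), (b)

Frame correspondent (Sahlqvist): ∀x ∀y ∀z (Rxy ∧ Rxz → y = z) — i.e. partial functionality.
(a): ✓.
(b): ✓.
(c): fails — s sees both s and t.
(d): fails — u sees both v and w.
Valid on: (a), (b).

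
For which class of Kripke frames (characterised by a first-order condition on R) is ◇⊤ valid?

◇⊤ holds at w iff w has a successor, so frame-validity of ◇⊤ is exactly seriality. Equivalently via □A → ◇A:
Suppose □A→◇A is valid. At any x set V(A)=W. Then □A at x, so ◇A at x, so x has a successor.
The converse is a direct semantic check.
Frame condition: ∀x ∃y Rxy.

seriality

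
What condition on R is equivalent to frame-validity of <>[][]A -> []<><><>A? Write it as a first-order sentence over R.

forall x forall y forall z ((xRy & xRz) -> exists w (y R^2 w & z R^3 w))

This is a Sahlqvist (Geach-type) schema ◇^1□^2A → □^1◇^3A.
Minimal-valuation argument: fix x; take any y with xR^1y and any z with xR^1z. Set V(A) to the set of worlds R-reachable from y in exactly 2 steps. Then □^2A holds at y, so the antecedent holds at x; validity forces ◇^3A at z, giving a w with zR^3w and yR^2w.
First-order correspondent: forall x forall y forall z ((xRy & xRz) -> exists w (y R^2 w & z R^3 w)).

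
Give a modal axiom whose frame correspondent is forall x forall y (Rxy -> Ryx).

s → □◇s

A defining formula is s → □◇s (the B axiom).
Suppose s→□◇s is valid. Take Rxy and set V(s)={x}. Then s at x, so □◇s at x, so ◇s at y, so some z with Ryz has s; z=x, i.e. Ryx.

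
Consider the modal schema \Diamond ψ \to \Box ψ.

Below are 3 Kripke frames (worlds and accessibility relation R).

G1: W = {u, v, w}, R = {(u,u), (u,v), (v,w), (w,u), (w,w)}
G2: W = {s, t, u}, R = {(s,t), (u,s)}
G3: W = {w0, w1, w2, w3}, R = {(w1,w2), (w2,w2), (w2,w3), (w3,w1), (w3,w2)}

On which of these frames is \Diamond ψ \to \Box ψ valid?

This is the axiom for partial functionality; its first-order frame correspondent is \forall x \forall y \forall z (Rxy \wedge Rxz \to y = z).
G1: fails — u sees both u and v.
G2: satisfies the condition.
G3: fails — w2 sees both w2 and w3.
Valid on: G2.

G2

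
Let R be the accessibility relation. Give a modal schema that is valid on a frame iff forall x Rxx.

□p → p

A defining formula is □p → p (the T axiom).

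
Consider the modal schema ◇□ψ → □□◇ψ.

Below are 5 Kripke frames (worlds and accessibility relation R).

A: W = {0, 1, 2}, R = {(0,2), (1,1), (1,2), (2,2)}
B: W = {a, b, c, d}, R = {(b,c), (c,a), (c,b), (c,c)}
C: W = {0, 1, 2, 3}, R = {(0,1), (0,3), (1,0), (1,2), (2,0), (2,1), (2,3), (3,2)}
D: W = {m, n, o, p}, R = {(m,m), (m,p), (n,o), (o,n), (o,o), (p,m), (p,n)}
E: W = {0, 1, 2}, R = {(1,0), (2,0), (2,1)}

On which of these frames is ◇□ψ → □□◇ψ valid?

The schema corresponds to a generalized confluence (Geach) condition: ∀x ∀y ∀z ((xRy ∧ xR²z) → ∃w (yRw ∧ zRw)).
A: ✓.
B: fails — bRc, bR²a but no w with cRw and aRw.
C: fails — 0R1, 0R²0 but no w with 1Rw and 0Rw.
D: fails — mRm, mR²n but no w with mRw and nRw.
E: fails — 2R0, 2R²0 but no w with 0Rw and 0Rw.
Valid on: A.

A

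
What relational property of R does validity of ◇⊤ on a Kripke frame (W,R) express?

◇⊤ holds at w iff w has a successor, so frame-validity of ◇⊤ is exactly seriality. Equivalently via □p → ◇p:
Suppose □p→◇p is valid. At any x set V(p)=W. Then □p at x, so ◇p at x, so x has a successor.

seriality: ∀x ∃y Rxy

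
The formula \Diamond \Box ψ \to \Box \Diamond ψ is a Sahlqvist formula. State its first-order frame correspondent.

Suppose ◇□ψ→□◇ψ is valid. Take Rxy, Rxz and set V(ψ)={w : Ryw}. Then □ψ at y so ◇□ψ at x, so □◇ψ at x, so ◇ψ at z, giving w with Rzw and Ryw.
Conversely, any frame satisfying \forall x \forall y \forall z (Rxy \wedge Rxz \to \exists w (Ryw \wedge Rzw)) validates the schema.
So the correspondent is convergence.

Convergence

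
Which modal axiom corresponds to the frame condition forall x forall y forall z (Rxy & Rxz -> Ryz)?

◇q → □◇q

A defining formula is ◇q → □◇q (the 5 axiom).
Suppose ◇q→□◇q is valid. Take Rxy, Rxz and set V(q)={y}. Then ◇q at x, so □◇q at x, so ◇q at z, so some w with Rzw has q; w=y, i.e. Rzy. By symmetry of the argument, Ryz.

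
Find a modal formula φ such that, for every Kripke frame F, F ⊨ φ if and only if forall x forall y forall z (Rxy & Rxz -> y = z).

This is partial functionality; the standard corresponding axiom is CD: ◇q → □q.
Suppose ◇q→□q is valid. Take Rxy, Rxz and set V(q)={y}. Then ◇q at x, so □q at x, so q at z, i.e. z=y.

◇q → □q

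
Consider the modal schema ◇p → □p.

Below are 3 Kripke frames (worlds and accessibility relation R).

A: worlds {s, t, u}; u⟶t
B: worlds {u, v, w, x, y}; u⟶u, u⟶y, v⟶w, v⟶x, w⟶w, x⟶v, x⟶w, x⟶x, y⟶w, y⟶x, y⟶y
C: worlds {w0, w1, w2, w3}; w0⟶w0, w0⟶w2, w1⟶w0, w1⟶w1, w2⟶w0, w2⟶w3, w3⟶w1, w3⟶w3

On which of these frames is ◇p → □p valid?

This is the axiom for partial functionality; its first-order frame correspondent is ∀x ∀y ∀z (Rxy ∧ Rxz → y = z).
A: condition met.
B: fails — u sees both u and y.
C: fails — w0 sees both w0 and w2.

A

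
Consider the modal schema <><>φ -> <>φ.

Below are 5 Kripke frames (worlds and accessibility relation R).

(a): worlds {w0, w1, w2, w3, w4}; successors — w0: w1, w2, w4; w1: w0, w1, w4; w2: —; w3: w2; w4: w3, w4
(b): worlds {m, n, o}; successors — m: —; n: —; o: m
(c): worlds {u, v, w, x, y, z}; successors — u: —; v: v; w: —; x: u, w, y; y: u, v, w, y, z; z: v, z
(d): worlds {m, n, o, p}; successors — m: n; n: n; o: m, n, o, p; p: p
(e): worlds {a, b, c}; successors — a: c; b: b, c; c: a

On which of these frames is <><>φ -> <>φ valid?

The schema corresponds to transitivity: forall x forall y forall z (Rxy & Ryz -> Rxz).
(a): fails — Rw1w0 and Rw0w2 but not Rw1w2.
(b): holds.
(c): fails — Rxy and Ryv but not Rxv.
(d): holds.
(e): fails — Rac and Rca but not Raa.

(b), (d)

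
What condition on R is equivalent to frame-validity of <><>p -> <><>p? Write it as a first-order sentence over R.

forall x forall y (x R^2 y -> exists w (y = w & x R^2 w))

This is a Sahlqvist (Geach-type) schema ◇^2□^0p → □^0◇^2p.
Minimal-valuation argument: fix x; take any y with xR^2y and any z with xR^0z. Set V(p) to the set of worlds R-reachable from y in exactly 0 steps. Then □^0p holds at y, so the antecedent holds at x; validity forces ◇^2p at z, giving a w with zR^2w and yR^0w.
First-order correspondent: forall x forall y (x R^2 y -> exists w (y = w & x R^2 w)).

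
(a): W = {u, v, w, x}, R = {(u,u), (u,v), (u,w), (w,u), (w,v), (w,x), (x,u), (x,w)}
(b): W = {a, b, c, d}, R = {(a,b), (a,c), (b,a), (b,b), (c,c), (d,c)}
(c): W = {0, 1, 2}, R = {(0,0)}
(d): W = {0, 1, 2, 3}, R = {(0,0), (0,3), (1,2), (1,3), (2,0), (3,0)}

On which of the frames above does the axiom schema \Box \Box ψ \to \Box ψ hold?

Frame correspondent (Sahlqvist): \forall x \forall y (Rxy \to \exists z (Rxz \wedge Rzy)) — i.e. density.
(a): fails — Rwx but no z with Rwz and Rzx.
(b): holds.
(c): holds.
(d): fails — R12 but no z with R1z and Rz2.

(b), (c)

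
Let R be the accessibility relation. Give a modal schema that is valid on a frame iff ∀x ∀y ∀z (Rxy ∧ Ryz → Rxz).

A defining formula is □q → □□q (the 4 axiom).
Suppose □q→□□q is valid. Take Rxy, Ryz and set V(q)={w : Rxw}. Then □q at x, so □□q at x, so □q at y, so q at z, i.e. Rxz.

□q → □□q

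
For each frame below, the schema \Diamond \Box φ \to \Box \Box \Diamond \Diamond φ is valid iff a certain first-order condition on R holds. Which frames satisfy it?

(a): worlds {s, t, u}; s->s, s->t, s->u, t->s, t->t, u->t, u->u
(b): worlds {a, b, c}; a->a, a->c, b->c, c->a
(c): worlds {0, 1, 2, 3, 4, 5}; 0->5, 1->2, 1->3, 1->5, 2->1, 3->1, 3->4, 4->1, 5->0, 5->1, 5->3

Frame correspondent (Sahlqvist): \forall x \forall y \forall z ((xRy \wedge x R^2 z) \to \exists w (yRw \wedge z R^2 w)) — i.e. a generalized confluence (Geach) condition.
(a): holds.
(b): holds.
(c): fails — 1R2, 1R²4 but no w with 2Rw and 4R²w.
Valid on: (a), (b).

(a), (b)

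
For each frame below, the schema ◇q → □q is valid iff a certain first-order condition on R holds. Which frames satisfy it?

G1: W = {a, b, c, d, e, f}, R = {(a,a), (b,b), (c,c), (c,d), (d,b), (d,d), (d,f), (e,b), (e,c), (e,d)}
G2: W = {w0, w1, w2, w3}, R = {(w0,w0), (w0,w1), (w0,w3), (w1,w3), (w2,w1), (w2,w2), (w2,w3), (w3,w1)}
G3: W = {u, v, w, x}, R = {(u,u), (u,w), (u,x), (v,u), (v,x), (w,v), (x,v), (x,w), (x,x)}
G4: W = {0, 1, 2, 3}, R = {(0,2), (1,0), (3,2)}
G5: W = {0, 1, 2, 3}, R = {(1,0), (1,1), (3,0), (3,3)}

The schema corresponds to partial functionality: ∀x ∀y ∀z (Rxy ∧ Rxz → y = z).
G1: fails — c sees both c and d.
G2: fails — w0 sees both w0 and w1.
G3: fails — u sees both u and w.
G4: ✓.
G5: fails — 1 sees both 0 and 1.
Valid on: G4.

G4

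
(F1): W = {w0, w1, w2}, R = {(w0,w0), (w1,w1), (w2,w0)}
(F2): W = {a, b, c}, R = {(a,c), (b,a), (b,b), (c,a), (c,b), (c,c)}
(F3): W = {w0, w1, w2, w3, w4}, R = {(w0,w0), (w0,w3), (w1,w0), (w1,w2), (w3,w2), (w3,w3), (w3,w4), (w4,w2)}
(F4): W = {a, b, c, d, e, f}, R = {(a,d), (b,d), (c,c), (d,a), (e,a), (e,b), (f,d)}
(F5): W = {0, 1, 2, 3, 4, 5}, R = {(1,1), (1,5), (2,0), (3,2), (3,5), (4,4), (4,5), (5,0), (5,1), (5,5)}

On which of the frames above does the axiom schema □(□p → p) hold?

Frame correspondent (Sahlqvist): ∀x ∀y (Rxy → Ryy) — i.e. shift-reflexivity.
(F1): condition met.
(F2): fails — Rba but not Raa.
(F3): fails — Rw1w2 but not Rw2w2.
(F4): fails — Reb but not Rbb.
(F5): fails — R32 but not R22.

(F1)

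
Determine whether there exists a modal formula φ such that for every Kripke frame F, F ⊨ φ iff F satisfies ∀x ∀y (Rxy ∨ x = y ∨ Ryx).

No

If a class were modally definable it would be closed under disjoint unions (Goldblatt–Thomason).
Take 4 disjoint single-world reflexive frames: each is trivially connected, but their disjoint union has 4 worlds with no edge between distinct components, so it is not connected.
So no modal formula (or set of formulas) defines exactly the connected frames.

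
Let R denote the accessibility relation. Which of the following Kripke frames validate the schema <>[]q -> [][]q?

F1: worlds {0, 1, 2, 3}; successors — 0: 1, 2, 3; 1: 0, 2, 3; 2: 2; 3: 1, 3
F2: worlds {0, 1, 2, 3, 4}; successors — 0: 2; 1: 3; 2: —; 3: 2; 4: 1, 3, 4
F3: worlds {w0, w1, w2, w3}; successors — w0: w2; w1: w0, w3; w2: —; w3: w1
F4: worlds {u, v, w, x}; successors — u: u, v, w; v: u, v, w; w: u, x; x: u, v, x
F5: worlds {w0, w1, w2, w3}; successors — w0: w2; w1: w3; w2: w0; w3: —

Frame correspondent (Sahlqvist): forall x forall y forall z ((xRy & x R^2 z) -> exists w (yRw & z = w)) — i.e. a generalized confluence (Geach) condition.
F1: fails — 0R1, 0R²1 but no w with 1Rw and 1=w.
F2: fails — 4R1, 4R²1 but no w with 1Rw and 1=w.
F3: fails — w1Rw0, w1R²w1 but no w with w0Rw and w1=w.
F4: fails — uRu, uR²x but no t with uRt and x=t.
F5: ✓.

F5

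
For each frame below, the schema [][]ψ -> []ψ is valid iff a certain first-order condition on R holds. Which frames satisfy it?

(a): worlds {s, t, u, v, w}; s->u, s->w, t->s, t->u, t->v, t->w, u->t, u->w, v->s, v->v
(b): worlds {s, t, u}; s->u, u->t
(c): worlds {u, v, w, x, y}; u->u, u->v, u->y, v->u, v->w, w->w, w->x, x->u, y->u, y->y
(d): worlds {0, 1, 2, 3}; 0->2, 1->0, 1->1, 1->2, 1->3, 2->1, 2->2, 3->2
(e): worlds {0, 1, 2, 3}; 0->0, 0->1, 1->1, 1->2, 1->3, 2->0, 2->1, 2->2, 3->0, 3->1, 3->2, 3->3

(c), (d), (e)

Frame correspondent (Sahlqvist): forall x forall y (Rxy -> exists z (Rxz & Rzy)) — i.e. density.
(a): fails — Rut but no z with Ruz and Rzt.
(b): fails — Rsu but no z with Rsz and Rzu.
(c): ✓.
(d): ✓.
(e): ✓.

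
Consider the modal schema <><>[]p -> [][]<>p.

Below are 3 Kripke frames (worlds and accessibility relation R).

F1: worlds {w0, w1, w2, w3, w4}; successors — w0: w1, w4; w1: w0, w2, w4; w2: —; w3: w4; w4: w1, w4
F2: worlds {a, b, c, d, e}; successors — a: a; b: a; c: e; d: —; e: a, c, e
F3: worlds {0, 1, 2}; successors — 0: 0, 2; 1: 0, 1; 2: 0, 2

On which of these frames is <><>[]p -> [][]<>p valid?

F3

The schema corresponds to a generalized confluence (Geach) condition: forall x forall y forall z ((x R^2 y & x R^2 z) -> exists w (yRw & zRw)).
F1: fails — w0R²w0, w0R²w2 but no w with w0Rw and w2Rw.
F2: fails — cR²a, cR²c but no w with aRw and cRw.
F3: holds.
Valid on: F3.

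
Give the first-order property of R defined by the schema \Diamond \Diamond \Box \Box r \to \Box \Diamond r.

This is a Sahlqvist (Geach-type) schema ◇^2□^2r → □^1◇^1r.
Minimal-valuation argument: fix x; take any y with xR^2y and any z with xR^1z. Set V(r) to the set of worlds R-reachable from y in exactly 2 steps. Then □^2r holds at y, so the antecedent holds at x; validity forces ◇^1r at z, giving a w with zR^1w and yR^2w.
First-order correspondent: \forall x \forall y \forall z ((x R^2 y \wedge xRz) \to \exists w (y R^2 w \wedge zRw)).

\forall x \forall y \forall z ((x R^2 y \wedge xRz) \to \exists w (y R^2 w \wedge zRw))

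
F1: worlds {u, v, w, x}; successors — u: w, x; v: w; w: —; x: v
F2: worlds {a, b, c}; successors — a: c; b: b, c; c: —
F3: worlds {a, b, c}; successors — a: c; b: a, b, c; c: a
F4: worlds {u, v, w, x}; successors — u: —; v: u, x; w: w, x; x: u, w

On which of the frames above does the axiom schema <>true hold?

This is the axiom for seriality; its first-order frame correspondent is forall x exists y Rxy.
F1: fails — world w has no successor.
F2: fails — world c has no successor.
F3: satisfies the condition.
F4: fails — world u has no successor.
Valid on: F3.

F3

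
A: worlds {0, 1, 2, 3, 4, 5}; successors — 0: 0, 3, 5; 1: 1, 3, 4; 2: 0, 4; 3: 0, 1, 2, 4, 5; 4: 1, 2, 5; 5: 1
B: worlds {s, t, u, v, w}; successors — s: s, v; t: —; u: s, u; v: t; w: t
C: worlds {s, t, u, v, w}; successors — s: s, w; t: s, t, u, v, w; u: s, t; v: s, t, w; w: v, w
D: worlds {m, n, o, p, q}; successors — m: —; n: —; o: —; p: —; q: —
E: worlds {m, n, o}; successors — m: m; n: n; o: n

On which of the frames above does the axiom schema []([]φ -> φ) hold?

This is the axiom for shift-reflexivity; its first-order frame correspondent is forall x forall y (Rxy -> Ryy).
A: fails — R34 but not R44.
B: fails — Rwt but not Rtt.
C: fails — Rtv but not Rvv.
D: holds.
E: holds.
Valid on: D, E.

D, E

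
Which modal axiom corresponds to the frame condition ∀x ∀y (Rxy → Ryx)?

The condition is symmetry. The B schema q → □◇q defines it.
Suppose q→□◇q is valid. Take Rxy and set V(q)={x}. Then q at x, so □◇q at x, so ◇q at y, so some z with Ryz has q; z=x, i.e. Ryx.

q → □◇q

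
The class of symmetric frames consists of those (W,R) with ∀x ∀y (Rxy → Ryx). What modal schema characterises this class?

r → □◇r

The condition is symmetry. The B schema r → □◇r defines it.
Suppose r→□◇r is valid. Take Rxy and set V(r)={x}. Then r at x, so □◇r at x, so ◇r at y, so some z with Ryz has r; z=x, i.e. Ryx.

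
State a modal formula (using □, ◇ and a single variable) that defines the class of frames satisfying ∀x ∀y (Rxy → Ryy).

□(□p → p)

The condition is shift-reflexivity. The T□ schema □(□p → p) defines it.
Suppose □(□p→p) is valid. Take Rxy and set V(p)={w : Ryw}. Then at y, □p holds; since □(□p→p) at x, □p→p at y, so p at y, i.e. Ryy.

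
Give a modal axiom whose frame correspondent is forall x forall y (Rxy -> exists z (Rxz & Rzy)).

□□s → □s

A defining formula is □□s → □s (the C4 axiom).
Suppose □□s→□s is valid. Take Rxy and set V(s)={w : xR²w}. Then □□s at x, so □s at x, so s at y, i.e. ∃z(Rxz∧Rzy).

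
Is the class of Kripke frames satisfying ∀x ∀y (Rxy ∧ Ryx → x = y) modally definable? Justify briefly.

Any modally definable frame class is closed under surjective bounded morphisms.
The 6-cycle (worlds w0,w1,w2,w3,w4,w5 with w0→w1→w2→w3→w4→w5→w0) is antisymmetric. Sending even-indexed worlds to s and odd-indexed worlds to t is a surjective bounded morphism onto the two-world frame with s↔t, which is not antisymmetric.
Hence antisymmetry is not modally definable.

No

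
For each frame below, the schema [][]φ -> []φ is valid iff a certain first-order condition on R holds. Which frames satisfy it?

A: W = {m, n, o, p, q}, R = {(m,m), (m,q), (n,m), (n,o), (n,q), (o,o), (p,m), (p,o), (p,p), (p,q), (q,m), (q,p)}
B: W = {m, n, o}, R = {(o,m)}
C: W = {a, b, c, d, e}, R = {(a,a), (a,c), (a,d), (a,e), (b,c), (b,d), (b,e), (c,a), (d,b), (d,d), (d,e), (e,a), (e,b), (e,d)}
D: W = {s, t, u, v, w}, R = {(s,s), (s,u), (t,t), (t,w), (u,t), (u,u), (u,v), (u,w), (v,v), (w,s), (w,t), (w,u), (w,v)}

A, D

This is the axiom for density; its first-order frame correspondent is forall x forall y (Rxy -> exists z (Rxz & Rzy)).
A: satisfies the condition.
B: fails — Rom but no z with Roz and Rzm.
C: fails — Rbc but no z with Rbz and Rzc.
D: satisfies the condition.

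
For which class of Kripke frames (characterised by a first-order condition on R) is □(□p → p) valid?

Suppose □(□p→p) is valid. Take Rxy and set V(p)={w : Ryw}. Then at y, □p holds; since □(□p→p) at x, □p→p at y, so p at y, i.e. Ryy.

Shift-reflexivity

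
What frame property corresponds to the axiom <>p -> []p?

Partial functionality

Suppose ◇p→□p is valid. Take Rxy, Rxz and set V(p)={y}. Then ◇p at x, so □p at x, so p at z, i.e. z=y.
Conversely, any frame satisfying forall x forall y forall z (Rxy & Rxz -> y = z) validates the schema.
Frame condition: forall x forall y forall z (Rxy & Rxz -> y = z).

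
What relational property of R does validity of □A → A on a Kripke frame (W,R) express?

Reflexivity

Suppose □A→A is valid. At any x set V(A)={w : Rxw}. Then □A holds at x, so A holds at x, i.e. Rxx.
Conversely, on a frame with reflexivity the schema holds at every world under every valuation.
Frame condition: ∀x Rxx.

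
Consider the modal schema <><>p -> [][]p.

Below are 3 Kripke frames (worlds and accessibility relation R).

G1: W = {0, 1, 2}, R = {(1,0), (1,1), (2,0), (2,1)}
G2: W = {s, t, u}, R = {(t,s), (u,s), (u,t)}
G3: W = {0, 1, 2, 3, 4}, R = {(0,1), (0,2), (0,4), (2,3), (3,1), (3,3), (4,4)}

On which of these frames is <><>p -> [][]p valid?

The schema corresponds to a generalized confluence (Geach) condition: forall x forall y forall z ((x R^2 y & x R^2 z) -> exists w (y = w & z = w)).
G1: fails — 1R²0, 1R²1 but 0 ≠ 1.
G2: ✓.
G3: fails — 0R²3, 0R²4 but 3 ≠ 4.

G2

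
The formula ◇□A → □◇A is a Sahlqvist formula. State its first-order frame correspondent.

Convergence

Suppose ◇□A→□◇A is valid. Take Rxy, Rxz and set V(A)={w : Ryw}. Then □A at y so ◇□A at x, so □◇A at x, so ◇A at z, giving w with Rzw and Ryw.
Conversely, on a frame with convergence the schema holds at every world under every valuation.
Frame condition: ∀x ∀y ∀z (Rxy ∧ Rxz → ∃w (Ryw ∧ Rzw)).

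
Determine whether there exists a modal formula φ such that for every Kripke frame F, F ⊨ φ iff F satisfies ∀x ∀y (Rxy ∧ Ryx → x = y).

Modal frame validity is preserved under surjective bounded morphisms.
The 8-cycle (worlds a,b,c,d,e,f,g,h with a→b→c→d→e→f→g→h→a) is antisymmetric. Sending even-indexed worlds to a and odd-indexed worlds to b is a surjective bounded morphism onto the two-world frame with a↔b, which is not antisymmetric.
Hence antisymmetry is not modally definable.

Not definable by any modal formula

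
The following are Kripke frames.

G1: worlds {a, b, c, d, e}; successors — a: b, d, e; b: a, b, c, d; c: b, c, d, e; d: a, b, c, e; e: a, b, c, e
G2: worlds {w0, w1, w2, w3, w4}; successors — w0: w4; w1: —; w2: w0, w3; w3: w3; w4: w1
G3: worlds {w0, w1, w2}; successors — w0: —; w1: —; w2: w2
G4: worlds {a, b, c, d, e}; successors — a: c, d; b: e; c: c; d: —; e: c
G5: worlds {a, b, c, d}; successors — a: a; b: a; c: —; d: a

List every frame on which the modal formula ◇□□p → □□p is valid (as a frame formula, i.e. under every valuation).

G1, G3, G5

This is the axiom for a generalized confluence (Geach) condition; its first-order frame correspondent is ∀x ∀y ∀z ((xRy ∧ xR²z) → ∃w (yR²w ∧ z = w)).
G1: ✓.
G2: fails — w0Rw4, w0R²w1 but no w with w4R²w and w1=w.
G3: ✓.
G4: fails — aRd, aR²c but no w with dR²w and c=w.
G5: ✓.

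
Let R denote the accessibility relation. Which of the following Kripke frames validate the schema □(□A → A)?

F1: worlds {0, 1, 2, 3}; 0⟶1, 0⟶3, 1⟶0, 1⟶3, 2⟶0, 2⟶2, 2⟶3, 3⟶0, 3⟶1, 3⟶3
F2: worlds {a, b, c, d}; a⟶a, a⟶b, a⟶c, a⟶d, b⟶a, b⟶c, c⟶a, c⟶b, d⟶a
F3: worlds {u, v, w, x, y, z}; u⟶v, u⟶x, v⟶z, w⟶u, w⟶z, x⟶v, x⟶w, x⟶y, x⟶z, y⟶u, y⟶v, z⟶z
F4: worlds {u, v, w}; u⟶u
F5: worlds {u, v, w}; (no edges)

Frame correspondent (Sahlqvist): ∀x ∀y (Rxy → Ryy) — i.e. shift-reflexivity.
F1: fails — R10 but not R00.
F2: fails — Rbc but not Rcc.
F3: fails — Ruv but not Rvv.
F4: satisfies the condition.
F5: satisfies the condition.
Valid on: F4, F5.

F4, F5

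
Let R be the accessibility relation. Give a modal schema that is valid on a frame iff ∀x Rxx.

A defining formula is □q → q (the T axiom).
Suppose □q→q is valid. At any x set V(q)={w : Rxw}. Then □q holds at x, so q holds at x, i.e. Rxx.

□q → q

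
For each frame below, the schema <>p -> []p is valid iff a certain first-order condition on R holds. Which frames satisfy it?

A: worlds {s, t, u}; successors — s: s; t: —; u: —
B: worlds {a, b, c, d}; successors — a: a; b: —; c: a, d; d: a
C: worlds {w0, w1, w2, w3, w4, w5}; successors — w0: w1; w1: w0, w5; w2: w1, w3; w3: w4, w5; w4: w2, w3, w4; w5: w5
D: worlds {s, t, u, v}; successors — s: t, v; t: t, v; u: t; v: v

The schema corresponds to partial functionality: forall x forall y forall z (Rxy & Rxz -> y = z).
A: holds.
B: fails — c sees both a and d.
C: fails — w1 sees both w0 and w5.
D: fails — s sees both t and v.
Valid on: A.

A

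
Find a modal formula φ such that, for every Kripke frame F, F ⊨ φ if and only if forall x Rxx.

The condition is reflexivity. The T schema □q → q defines it.
Suppose □q→q is valid. At any x set V(q)={w : Rxw}. Then □q holds at x, so q holds at x, i.e. Rxx.

□q → q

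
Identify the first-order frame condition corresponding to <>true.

This is a form of the D axiom.
Its frame correspondent is seriality — forall x exists y Rxy.

Seriality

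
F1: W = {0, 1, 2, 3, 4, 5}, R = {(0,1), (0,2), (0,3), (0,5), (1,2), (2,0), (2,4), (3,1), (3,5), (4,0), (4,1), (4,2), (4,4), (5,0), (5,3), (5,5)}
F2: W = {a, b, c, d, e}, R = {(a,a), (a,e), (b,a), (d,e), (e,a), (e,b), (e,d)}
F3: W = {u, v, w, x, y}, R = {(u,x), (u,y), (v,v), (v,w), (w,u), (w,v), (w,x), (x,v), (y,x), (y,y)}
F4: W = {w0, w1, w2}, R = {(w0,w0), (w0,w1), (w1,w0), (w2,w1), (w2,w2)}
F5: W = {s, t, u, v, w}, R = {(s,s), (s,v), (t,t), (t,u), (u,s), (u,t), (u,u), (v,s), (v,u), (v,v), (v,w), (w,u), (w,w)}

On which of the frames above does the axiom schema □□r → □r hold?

The schema corresponds to density: ∀x ∀y (Rxy → ∃z (Rxz ∧ Rzy)).
F1: fails — R12 but no z with R1z and Rz2.
F2: fails — Reb but no z with Rez and Rzb.
F3: fails — Rwu but no z with Rwz and Rzu.
F4: holds.
F5: holds.

F4, F5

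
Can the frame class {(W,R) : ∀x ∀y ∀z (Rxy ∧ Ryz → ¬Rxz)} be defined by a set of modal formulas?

If a class were modally definable it would be closed under surjective bounded morphisms (Goldblatt–Thomason).
The 5-cycle (worlds w0,w1,w2,w3,w4 with w0→w1→w2→w3→w4→w0) is intransitive. Mapping every world to a single reflexive point • is a surjective bounded morphism; the reflexive point is not intransitive (R••∧R•• but R••).
Hence intransitivity is not modally definable.

No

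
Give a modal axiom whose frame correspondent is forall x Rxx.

The condition is reflexivity. The T schema □r → r defines it.
Suppose □r→r is valid. At any x set V(r)={w : Rxw}. Then □r holds at x, so r holds at x, i.e. Rxx.

□r → r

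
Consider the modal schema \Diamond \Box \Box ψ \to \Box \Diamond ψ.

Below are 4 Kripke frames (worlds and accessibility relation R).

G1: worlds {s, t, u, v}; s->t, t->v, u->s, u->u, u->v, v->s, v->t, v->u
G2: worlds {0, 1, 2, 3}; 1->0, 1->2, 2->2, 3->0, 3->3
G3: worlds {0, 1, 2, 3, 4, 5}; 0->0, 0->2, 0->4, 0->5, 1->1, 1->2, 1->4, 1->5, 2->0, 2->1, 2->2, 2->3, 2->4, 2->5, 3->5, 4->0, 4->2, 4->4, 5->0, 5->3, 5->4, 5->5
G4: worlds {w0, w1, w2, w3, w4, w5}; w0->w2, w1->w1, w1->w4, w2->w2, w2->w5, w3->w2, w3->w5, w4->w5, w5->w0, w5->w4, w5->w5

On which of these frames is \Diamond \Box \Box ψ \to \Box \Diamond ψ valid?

The schema corresponds to a generalized confluence (Geach) condition: \forall x \forall y \forall z ((xRy \wedge xRz) \to \exists w (y R^2 w \wedge zRw)).
G1: fails — sRt, sRt but no w with tR²w and tRw.
G2: fails — 1R0, 1R0 but no w with 0R²w and 0Rw.
G3: holds.
G4: fails — w5Rw4, w5Rw0 but no w with w4R²w and w0Rw.
Valid on: G3.

G3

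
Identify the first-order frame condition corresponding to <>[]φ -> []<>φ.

convergence: forall x forall y forall z (Rxy & Rxz -> exists w (Ryw & Rzw))

This schema is the .2 axiom.
Its frame correspondent is convergence — forall x forall y forall z (Rxy & Rxz -> exists w (Ryw & Rzw)).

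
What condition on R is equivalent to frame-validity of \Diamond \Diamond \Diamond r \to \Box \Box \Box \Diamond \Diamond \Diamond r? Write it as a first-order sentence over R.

This is a Sahlqvist (Geach-type) schema ◇^3□^0r → □^3◇^3r.
Minimal-valuation argument: fix x; take any y with xR^3y and any z with xR^3z. Set V(r) to the set of worlds R-reachable from y in exactly 0 steps. Then □^0r holds at y, so the antecedent holds at x; validity forces ◇^3r at z, giving a w with zR^3w and yR^0w.
First-order correspondent: \forall x \forall y \forall z ((x R^3 y \wedge x R^3 z) \to \exists w (y = w \wedge z R^3 w)).

\forall x \forall y \forall z ((x R^3 y \wedge x R^3 z) \to \exists w (y = w \wedge z R^3 w))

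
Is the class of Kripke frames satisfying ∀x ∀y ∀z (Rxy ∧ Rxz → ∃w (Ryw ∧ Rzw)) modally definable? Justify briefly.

Yes, by ◇□p → □◇p

This is a Sahlqvist condition; the .2 axiom ◇□p → □◇p defines it.
Suppose ◇□p→□◇p is valid. Take Rxy, Rxz and set V(p)={w : Ryw}. Then □p at y so ◇□p at x, so □◇p at x, so ◇p at z, giving w with Rzw and Ryw.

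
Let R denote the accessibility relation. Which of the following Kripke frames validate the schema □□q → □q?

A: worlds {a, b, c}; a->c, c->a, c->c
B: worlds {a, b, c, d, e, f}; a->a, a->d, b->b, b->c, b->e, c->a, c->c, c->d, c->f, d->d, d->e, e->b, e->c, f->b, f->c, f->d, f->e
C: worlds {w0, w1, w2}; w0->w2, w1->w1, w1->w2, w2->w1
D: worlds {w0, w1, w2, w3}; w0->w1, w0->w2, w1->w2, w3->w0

Frame correspondent (Sahlqvist): ∀x ∀y (Rxy → ∃z (Rxz ∧ Rzy)) — i.e. density.
A: holds.
B: holds.
C: fails — Rw0w2 but no z with Rw0z and Rzw2.
D: fails — Rw1w2 but no z with Rw1z and Rzw2.

A, B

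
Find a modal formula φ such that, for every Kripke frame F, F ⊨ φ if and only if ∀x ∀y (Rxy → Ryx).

p → □◇p

The condition is symmetry. The B schema p → □◇p defines it.
Suppose p→□◇p is valid. Take Rxy and set V(p)={x}. Then p at x, so □◇p at x, so ◇p at y, so some z with Ryz has p; z=x, i.e. Ryx.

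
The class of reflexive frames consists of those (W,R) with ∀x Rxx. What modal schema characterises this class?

A defining formula is □q → q (the T axiom).
Suppose □q→q is valid. At any x set V(q)={w : Rxw}. Then □q holds at x, so q holds at x, i.e. Rxx.

□q → q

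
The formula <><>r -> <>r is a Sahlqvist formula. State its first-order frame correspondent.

Equivalently (dual form): □r → □□r.
Suppose □r→□□r is valid. Take Rxy, Ryz and set V(r)={w : Rxw}. Then □r at x, so □□r at x, so □r at y, so r at z, i.e. Rxz.
Conversely, any frame satisfying forall x forall y forall z (Rxy & Ryz -> Rxz) validates the schema.
So the correspondent is transitivity.

transitivity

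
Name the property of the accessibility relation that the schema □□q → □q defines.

This is the C4 axiom.
It corresponds to density: ∀x ∀y (Rxy → ∃z (Rxz ∧ Rzy)).

density: ∀x ∀y (Rxy → ∃z (Rxz ∧ Rzy))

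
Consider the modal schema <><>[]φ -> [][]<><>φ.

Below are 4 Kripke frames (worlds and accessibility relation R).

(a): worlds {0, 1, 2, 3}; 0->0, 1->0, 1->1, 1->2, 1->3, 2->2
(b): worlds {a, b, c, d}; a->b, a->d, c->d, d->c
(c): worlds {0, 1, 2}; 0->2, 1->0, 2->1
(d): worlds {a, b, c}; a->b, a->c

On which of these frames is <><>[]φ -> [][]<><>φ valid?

The schema corresponds to a generalized confluence (Geach) condition: forall x forall y forall z ((x R^2 y & x R^2 z) -> exists w (yRw & z R^2 w)).
(a): fails — 1R²0, 1R²2 but no w with 0Rw and 2R²w.
(b): fails — aR²c, aR²c but no w with cRw and cR²w.
(c): fails — 0R²1, 0R²1 but no w with 1Rw and 1R²w.
(d): holds.
Valid on: (d).

(d)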